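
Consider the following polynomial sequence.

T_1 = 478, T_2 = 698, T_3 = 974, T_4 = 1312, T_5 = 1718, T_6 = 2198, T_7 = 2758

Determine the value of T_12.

6968

First differences: 220, 276, 338, 406, 480, 560
Second differences: 56, 62, 68, 74, 80
Third differences: 6, 6, 6, 6
Third differences constant at 6.
80 + 6 = 86;  560 + 86 = 646;  2758 + 646 = 3404
86 + 6 = 92;  646 + 92 = 738;  3404 + 738 = 4142
92 + 6 = 98;  738 + 98 = 836;  4142 + 836 = 4978
98 + 6 = 104;  836 + 104 = 940;  4978 + 940 = 5918
104 + 6 = 110;  940 + 110 = 1050;  5918 + 1050 = 6968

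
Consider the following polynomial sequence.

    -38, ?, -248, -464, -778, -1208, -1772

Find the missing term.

-112

Using the last 5 terms:
First differences: -216, -314, -430, -564
Second differences: -98, -116, -134
Third differences: -18, -18
Constant third difference = -18.
Extend backward: -98 + 18 = -80;  -216 + 80 = -136;  -248 + 136 = -112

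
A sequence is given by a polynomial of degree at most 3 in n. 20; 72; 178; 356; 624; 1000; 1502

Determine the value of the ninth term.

First differences: 52 , 106 , 178 , 268 , 376 , 502
Second differences: 54 , 72 , 90 , 108 , 126
Third differences: 18 , 18 , 18 , 18
Third differences constant at 18.
126 + 18 = 144;  502 + 144 = 646;  1502 + 646 = 2148
144 + 18 = 162;  646 + 162 = 808;  2148 + 808 = 2956

2956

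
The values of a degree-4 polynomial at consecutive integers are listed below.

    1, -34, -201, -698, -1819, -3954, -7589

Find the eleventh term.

-35 , -167 , -497 , -1121 , -2135 , -3635
-132 , -330 , -624 , -1014 , -1500
-198 , -294 , -390 , -486
-96 , -96 , -96
Fourth differences constant at -96.
-486 − 96 = -582;  -1500 − 582 = -2082;  -3635 − 2082 = -5717;  -7589 − 5717 = -13306
-582 − 96 = -678;  -2082 − 678 = -2760;  -5717 − 2760 = -8477;  -13306 − 8477 = -21783
-678 − 96 = -774;  -2760 − 774 = -3534;  -8477 − 3534 = -12011;  -21783 − 12011 = -33794
-774 − 96 = -870;  -3534 − 870 = -4404;  -12011 − 4404 = -16415;  -33794 − 16415 = -50209

-50209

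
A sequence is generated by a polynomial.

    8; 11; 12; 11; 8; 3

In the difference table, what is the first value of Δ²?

Δ: 3, 1, -1, -3, -5
Δ²: -2, -2, -2, -2

-2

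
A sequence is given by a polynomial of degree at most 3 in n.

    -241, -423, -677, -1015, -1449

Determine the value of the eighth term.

-3447

-182  -254  -338  -434
-72  -84  -96
-12  -12
Constant third difference = -12, so extend:
-96 − 12 = -108;  -434 − 108 = -542;  -1449 − 542 = -1991
-108 − 12 = -120;  -542 − 120 = -662;  -1991 − 662 = -2653
-120 − 12 = -132;  -662 − 132 = -794;  -2653 − 794 = -3447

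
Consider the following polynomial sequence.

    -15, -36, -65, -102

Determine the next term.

First differences: -21, -29, -37
Second differences: -8, -8
The second differences are constant (-8).
-37 − 8 = -45;  -102 − 45 = -147

-147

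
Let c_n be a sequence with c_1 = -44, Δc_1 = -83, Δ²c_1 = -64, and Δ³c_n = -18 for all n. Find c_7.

Build the table forward from the leading diagonal:
Δ³: -18  -18  -18  -18  -18  -18  -18
Δ²: -64  -82  -100  -118  -136  -154  -172
Δ: -83  -147  -229  -329  -447  -583  -737
c: -44  -127  -274  -503  -832  -1279  -1862

-1862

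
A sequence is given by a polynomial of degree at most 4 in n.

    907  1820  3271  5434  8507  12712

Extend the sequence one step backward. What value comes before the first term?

D1: 913, 1451, 2163, 3073, 4205
D2: 538, 712, 910, 1132
D3: 174, 198, 222
D4: 24, 24
The fourth differences are constant at 24.
Work back: 174 − 24 = 150;  538 − 150 = 388;  913 − 388 = 525;  907 − 525 = 382

382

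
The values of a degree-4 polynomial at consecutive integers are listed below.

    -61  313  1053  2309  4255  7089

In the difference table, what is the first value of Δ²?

366

First differences: 374, 740, 1256, 1946, 2834
Second differences: 366, 516, 690, 888
Third differences: 150, 174, 198
Fourth differences: 24, 24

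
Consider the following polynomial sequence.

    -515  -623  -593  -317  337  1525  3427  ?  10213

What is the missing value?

6247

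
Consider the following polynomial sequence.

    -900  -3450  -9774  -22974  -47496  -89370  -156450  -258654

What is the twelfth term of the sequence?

-1302750

Δ: -2550, -6324, -13200, -24522, -41874, -67080, -102204
Δ²: -3774, -6876, -11322, -17352, -25206, -35124
Δ³: -3102, -4446, -6030, -7854, -9918
Δ⁴: -1344, -1584, -1824, -2064
Δ⁵: -240, -240, -240
The fifth differences are constant (-240).
-2064 − 240 = -2304;  -9918 − 2304 = -12222;  -35124 − 12222 = -47346;  -102204 − 47346 = -149550;  -258654 − 149550 = -408204
-2304 − 240 = -2544;  -12222 − 2544 = -14766;  -47346 − 14766 = -62112;  -149550 − 62112 = -211662;  -408204 − 211662 = -619866
-2544 − 240 = -2784;  -14766 − 2784 = -17550;  -62112 − 17550 = -79662;  -211662 − 79662 = -291324;  -619866 − 291324 = -911190
-2784 − 240 = -3024;  -17550 − 3024 = -20574;  -79662 − 20574 = -100236;  -291324 − 100236 = -391560;  -911190 − 391560 = -1302750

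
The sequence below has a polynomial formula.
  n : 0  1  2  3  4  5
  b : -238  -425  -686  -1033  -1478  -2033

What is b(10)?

Δ: -187, -261, -347, -445, -555
Δ²: -74, -86, -98, -110
Δ³: -12, -12, -12
Third differences constant at -12.
-110 − 12 = -122;  -555 − 122 = -677;  -2033 − 677 = -2710
-122 − 12 = -134;  -677 − 134 = -811;  -2710 − 811 = -3521
-134 − 12 = -146;  -811 − 146 = -957;  -3521 − 957 = -4478
-146 − 12 = -158;  -957 − 158 = -1115;  -4478 − 1115 = -5593
-158 − 12 = -170;  -1115 − 170 = -1285;  -5593 − 1285 = -6878

-6878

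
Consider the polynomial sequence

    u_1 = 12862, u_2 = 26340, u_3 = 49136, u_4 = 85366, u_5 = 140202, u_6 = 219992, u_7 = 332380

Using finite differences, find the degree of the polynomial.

D1: 13478, 22796, 36230, 54836, 79790, 112388
D2: 9318, 13434, 18606, 24954, 32598
D3: 4116, 5172, 6348, 7644
D4: 1056, 1176, 1296
D5: 120, 120
The fifth differences are constant, so the polynomial has degree 5.

5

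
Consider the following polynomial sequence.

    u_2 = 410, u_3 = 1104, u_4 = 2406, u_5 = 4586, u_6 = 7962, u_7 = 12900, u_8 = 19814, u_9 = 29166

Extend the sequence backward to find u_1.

102

First differences: 694, 1302, 2180, 3376, 4938, 6914, 9352
Second differences: 608, 878, 1196, 1562, 1976, 2438
Third differences: 270, 318, 366, 414, 462
Fourth differences: 48, 48, 48, 48
The fourth differences are constant at 48.
Work back: 270 − 48 = 222;  608 − 222 = 386;  694 − 386 = 308;  410 − 308 = 102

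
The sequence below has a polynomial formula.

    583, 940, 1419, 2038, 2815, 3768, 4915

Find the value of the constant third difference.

D1: 357, 479, 619, 777, 953, 1147
D2: 122, 140, 158, 176, 194
D3: 18, 18, 18, 18

18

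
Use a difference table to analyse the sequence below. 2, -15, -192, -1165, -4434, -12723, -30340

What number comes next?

-63537

D1: -17  -177  -973  -3269  -8289  -17617
D2: -160  -796  -2296  -5020  -9328
D3: -636  -1500  -2724  -4308
D4: -864  -1224  -1584
D5: -360  -360
Constant fifth difference = -360, so extend:
-1584 − 360 = -1944;  -4308 − 1944 = -6252;  -9328 − 6252 = -15580;  -17617 − 15580 = -33197;  -30340 − 33197 = -63537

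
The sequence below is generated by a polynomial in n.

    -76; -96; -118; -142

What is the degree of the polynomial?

Δ: -20, -22, -24
Δ²: -2, -2
The second differences are constant, so the polynomial has degree 2.

2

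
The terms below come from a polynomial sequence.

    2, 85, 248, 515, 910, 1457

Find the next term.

First differences: 83, 163, 267, 395, 547
Second differences: 80, 104, 128, 152
Third differences: 24, 24, 24
Third differences constant at 24.
152 + 24 = 176;  547 + 176 = 723;  1457 + 723 = 2180

2180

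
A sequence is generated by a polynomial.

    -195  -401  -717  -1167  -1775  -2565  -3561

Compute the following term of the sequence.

D1: -206, -316, -450, -608, -790, -996
D2: -110, -134, -158, -182, -206
D3: -24, -24, -24, -24
The third differences are constant (-24).
-206 − 24 = -230;  -996 − 230 = -1226;  -3561 − 1226 = -4787

-4787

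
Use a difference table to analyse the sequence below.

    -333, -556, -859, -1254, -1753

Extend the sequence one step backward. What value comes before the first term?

-178

-223  -303  -395  -499
-80  -92  -104
-12  -12
The third differences are constant at -12.
Work back: -80 + 12 = -68;  -223 + 68 = -155;  -333 + 155 = -178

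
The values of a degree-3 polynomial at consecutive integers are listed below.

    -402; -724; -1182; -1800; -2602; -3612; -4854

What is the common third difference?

D1: -322, -458, -618, -802, -1010, -1242
D2: -136, -160, -184, -208, -232
D3: -24, -24, -24, -24

-24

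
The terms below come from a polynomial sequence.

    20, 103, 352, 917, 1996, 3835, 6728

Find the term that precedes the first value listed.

83, 249, 565, 1079, 1839, 2893
166, 316, 514, 760, 1054
150, 198, 246, 294
48, 48, 48
The fourth differences are constant at 48.
Work back: 150 − 48 = 102;  166 − 102 = 64;  83 − 64 = 19;  20 − 19 = 1

1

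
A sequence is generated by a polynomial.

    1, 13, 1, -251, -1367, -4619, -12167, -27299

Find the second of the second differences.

-240

First differences: 12, -12, -252, -1116, -3252, -7548, -15132
Second differences: -24, -240, -864, -2136, -4296, -7584
Third differences: -216, -624, -1272, -2160, -3288
Fourth differences: -408, -648, -888, -1128
Fifth differences: -240, -240, -240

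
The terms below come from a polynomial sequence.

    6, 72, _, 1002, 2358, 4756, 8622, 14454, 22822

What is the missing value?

334

Using the last 6 terms:
First differences: 1356  2398  3866  5832  8368
Second differences: 1042  1468  1966  2536
Third differences: 426  498  570
Fourth differences: 72  72
Constant fourth difference = 72.
Extend backward: 426 − 72 = 354;  1042 − 354 = 688;  1356 − 688 = 668;  1002 − 668 = 334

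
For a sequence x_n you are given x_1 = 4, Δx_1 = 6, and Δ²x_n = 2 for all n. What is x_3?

18

Build the table forward from the leading diagonal:
D2: 2, 2, 2
D1: 6, 8, 10
x: 4, 10, 18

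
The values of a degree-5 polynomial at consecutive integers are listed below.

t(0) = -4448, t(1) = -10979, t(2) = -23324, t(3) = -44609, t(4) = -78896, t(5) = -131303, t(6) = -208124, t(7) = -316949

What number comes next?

D1: -6531, -12345, -21285, -34287, -52407, -76821, -108825
D2: -5814, -8940, -13002, -18120, -24414, -32004
D3: -3126, -4062, -5118, -6294, -7590
D4: -936, -1056, -1176, -1296
D5: -120, -120, -120
Fifth differences constant at -120.
-1296 − 120 = -1416;  -7590 − 1416 = -9006;  -32004 − 9006 = -41010;  -108825 − 41010 = -149835;  -316949 − 149835 = -466784

-466784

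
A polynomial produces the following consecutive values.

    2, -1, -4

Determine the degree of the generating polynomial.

1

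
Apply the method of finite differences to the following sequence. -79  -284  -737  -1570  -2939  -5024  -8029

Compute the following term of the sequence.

First differences: -205  -453  -833  -1369  -2085  -3005
Second differences: -248  -380  -536  -716  -920
Third differences: -132  -156  -180  -204
Fourth differences: -24  -24  -24
Constant fourth difference = -24, so extend:
-204 − 24 = -228;  -920 − 228 = -1148;  -3005 − 1148 = -4153;  -8029 − 4153 = -12182

-12182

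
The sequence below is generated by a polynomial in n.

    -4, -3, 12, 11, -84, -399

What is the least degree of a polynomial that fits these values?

4

Δ: 1, 15, -1, -95, -315
Δ²: 14, -16, -94, -220
Δ³: -30, -78, -126
Δ⁴: -48, -48
The fourth differences are constant, so the polynomial has degree 4.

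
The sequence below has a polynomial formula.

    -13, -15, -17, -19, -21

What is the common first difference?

-2

Δ: -2, -2, -2, -2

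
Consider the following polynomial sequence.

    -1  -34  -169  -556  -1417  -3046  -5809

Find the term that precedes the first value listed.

D1: -33  -135  -387  -861  -1629  -2763
D2: -102  -252  -474  -768  -1134
D3: -150  -222  -294  -366
D4: -72  -72  -72
The fourth differences are constant at -72.
Work back: -150 + 72 = -78;  -102 + 78 = -24;  -33 + 24 = -9;  -1 + 9 = 8

8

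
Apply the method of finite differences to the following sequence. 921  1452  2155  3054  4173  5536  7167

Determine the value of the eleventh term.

16851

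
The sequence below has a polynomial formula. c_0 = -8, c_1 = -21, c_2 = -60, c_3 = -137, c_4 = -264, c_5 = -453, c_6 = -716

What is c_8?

D1: -13, -39, -77, -127, -189, -263
D2: -26, -38, -50, -62, -74
D3: -12, -12, -12, -12
Constant third difference = -12, so extend:
-74 − 12 = -86;  -263 − 86 = -349;  -716 − 349 = -1065
-86 − 12 = -98;  -349 − 98 = -447;  -1065 − 447 = -1512

-1512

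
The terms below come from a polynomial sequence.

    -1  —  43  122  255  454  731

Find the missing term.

Using the last 5 terms:
D1: 79  133  199  277
D2: 54  66  78
D3: 12  12
Constant third difference = 12.
Extend backward: 54 − 12 = 42;  79 − 42 = 37;  43 − 37 = 6

6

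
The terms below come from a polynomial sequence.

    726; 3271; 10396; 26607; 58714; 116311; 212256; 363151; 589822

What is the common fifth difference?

D1: 2545, 7125, 16211, 32107, 57597, 95945, 150895, 226671
D2: 4580, 9086, 15896, 25490, 38348, 54950, 75776
D3: 4506, 6810, 9594, 12858, 16602, 20826
D4: 2304, 2784, 3264, 3744, 4224
D5: 480, 480, 480, 480

480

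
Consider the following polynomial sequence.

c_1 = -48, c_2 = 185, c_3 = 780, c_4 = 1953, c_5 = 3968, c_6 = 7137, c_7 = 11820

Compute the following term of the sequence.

233, 595, 1173, 2015, 3169, 4683
362, 578, 842, 1154, 1514
216, 264, 312, 360
48, 48, 48
The fourth differences are constant (48).
360 + 48 = 408;  1514 + 408 = 1922;  4683 + 1922 = 6605;  11820 + 6605 = 18425

18425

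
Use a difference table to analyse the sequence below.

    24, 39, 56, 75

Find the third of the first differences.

First differences: 15, 17, 19
Second differences: 2, 2

19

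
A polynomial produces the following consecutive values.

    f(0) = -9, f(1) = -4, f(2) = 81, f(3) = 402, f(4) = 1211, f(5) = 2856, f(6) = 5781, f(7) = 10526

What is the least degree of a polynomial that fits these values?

4

D1: 5, 85, 321, 809, 1645, 2925, 4745
D2: 80, 236, 488, 836, 1280, 1820
D3: 156, 252, 348, 444, 540
D4: 96, 96, 96, 96
The fourth differences are constant, so the polynomial has degree 4.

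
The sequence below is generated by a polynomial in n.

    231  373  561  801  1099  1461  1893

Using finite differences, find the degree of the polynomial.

3

142, 188, 240, 298, 362, 432
46, 52, 58, 64, 70
6, 6, 6, 6
The third differences are constant, so the polynomial has degree 3.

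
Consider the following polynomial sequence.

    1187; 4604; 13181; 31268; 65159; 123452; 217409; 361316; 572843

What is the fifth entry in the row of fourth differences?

Δ: 3417, 8577, 18087, 33891, 58293, 93957, 143907, 211527
Δ²: 5160, 9510, 15804, 24402, 35664, 49950, 67620
Δ³: 4350, 6294, 8598, 11262, 14286, 17670
Δ⁴: 1944, 2304, 2664, 3024, 3384
Δ⁵: 360, 360, 360, 360

3384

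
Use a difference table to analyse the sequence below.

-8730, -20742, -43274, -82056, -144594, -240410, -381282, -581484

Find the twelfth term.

-2361872

D1: -12012, -22532, -38782, -62538, -95816, -140872, -200202
D2: -10520, -16250, -23756, -33278, -45056, -59330
D3: -5730, -7506, -9522, -11778, -14274
D4: -1776, -2016, -2256, -2496
D5: -240, -240, -240
Fifth differences constant at -240.
-2496 − 240 = -2736;  -14274 − 2736 = -17010;  -59330 − 17010 = -76340;  -200202 − 76340 = -276542;  -581484 − 276542 = -858026
-2736 − 240 = -2976;  -17010 − 2976 = -19986;  -76340 − 19986 = -96326;  -276542 − 96326 = -372868;  -858026 − 372868 = -1230894
-2976 − 240 = -3216;  -19986 − 3216 = -23202;  -96326 − 23202 = -119528;  -372868 − 119528 = -492396;  -1230894 − 492396 = -1723290
-3216 − 240 = -3456;  -23202 − 3456 = -26658;  -119528 − 26658 = -146186;  -492396 − 146186 = -638582;  -1723290 − 638582 = -2361872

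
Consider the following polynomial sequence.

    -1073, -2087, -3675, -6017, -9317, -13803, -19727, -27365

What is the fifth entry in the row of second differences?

-1438

First differences: -1014, -1588, -2342, -3300, -4486, -5924, -7638
Second differences: -574, -754, -958, -1186, -1438, -1714
Third differences: -180, -204, -228, -252, -276
Fourth differences: -24, -24, -24, -24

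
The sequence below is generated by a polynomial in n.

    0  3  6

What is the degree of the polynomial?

D1: 3, 3
The first differences are constant, so the polynomial has degree 1.

1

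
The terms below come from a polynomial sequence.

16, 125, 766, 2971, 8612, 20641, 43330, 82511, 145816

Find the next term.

242917

D1: 109, 641, 2205, 5641, 12029, 22689, 39181, 63305
D2: 532, 1564, 3436, 6388, 10660, 16492, 24124
D3: 1032, 1872, 2952, 4272, 5832, 7632
D4: 840, 1080, 1320, 1560, 1800
D5: 240, 240, 240, 240
The fifth differences are constant (240).
1800 + 240 = 2040;  7632 + 2040 = 9672;  24124 + 9672 = 33796;  63305 + 33796 = 97101;  145816 + 97101 = 242917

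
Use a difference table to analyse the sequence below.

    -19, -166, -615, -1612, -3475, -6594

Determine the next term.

-11431

Δ: -147  -449  -997  -1863  -3119
Δ²: -302  -548  -866  -1256
Δ³: -246  -318  -390
Δ⁴: -72  -72
Constant fourth difference = -72, so extend:
-390 − 72 = -462;  -1256 − 462 = -1718;  -3119 − 1718 = -4837;  -6594 − 4837 = -11431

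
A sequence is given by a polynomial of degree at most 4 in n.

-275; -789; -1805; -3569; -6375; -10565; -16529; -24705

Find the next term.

D1: -514 , -1016 , -1764 , -2806 , -4190 , -5964 , -8176
D2: -502 , -748 , -1042 , -1384 , -1774 , -2212
D3: -246 , -294 , -342 , -390 , -438
D4: -48 , -48 , -48 , -48
Constant fourth difference = -48, so extend:
-438 − 48 = -486;  -2212 − 486 = -2698;  -8176 − 2698 = -10874;  -24705 − 10874 = -35579

-35579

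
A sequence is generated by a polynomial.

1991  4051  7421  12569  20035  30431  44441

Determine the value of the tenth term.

116075

2060, 3370, 5148, 7466, 10396, 14010
1310, 1778, 2318, 2930, 3614
468, 540, 612, 684
72, 72, 72
Fourth differences constant at 72.
684 + 72 = 756;  3614 + 756 = 4370;  14010 + 4370 = 18380;  44441 + 18380 = 62821
756 + 72 = 828;  4370 + 828 = 5198;  18380 + 5198 = 23578;  62821 + 23578 = 86399
828 + 72 = 900;  5198 + 900 = 6098;  23578 + 6098 = 29676;  86399 + 29676 = 116075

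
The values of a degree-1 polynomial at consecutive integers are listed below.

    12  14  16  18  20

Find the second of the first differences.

2

D1: 2, 2, 2, 2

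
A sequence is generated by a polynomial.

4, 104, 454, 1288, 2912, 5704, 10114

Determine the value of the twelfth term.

Δ: 100  350  834  1624  2792  4410
Δ²: 250  484  790  1168  1618
Δ³: 234  306  378  450
Δ⁴: 72  72  72
Constant fourth difference = 72, so extend:
450 + 72 = 522;  1618 + 522 = 2140;  4410 + 2140 = 6550;  10114 + 6550 = 16664
522 + 72 = 594;  2140 + 594 = 2734;  6550 + 2734 = 9284;  16664 + 9284 = 25948
594 + 72 = 666;  2734 + 666 = 3400;  9284 + 3400 = 12684;  25948 + 12684 = 38632
666 + 72 = 738;  3400 + 738 = 4138;  12684 + 4138 = 16822;  38632 + 16822 = 55454
738 + 72 = 810;  4138 + 810 = 4948;  16822 + 4948 = 21770;  55454 + 21770 = 77224

77224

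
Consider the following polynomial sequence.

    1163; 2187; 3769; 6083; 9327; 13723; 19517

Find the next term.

26979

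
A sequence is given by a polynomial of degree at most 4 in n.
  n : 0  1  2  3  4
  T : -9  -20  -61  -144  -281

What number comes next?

First differences: -11, -41, -83, -137
Second differences: -30, -42, -54
Third differences: -12, -12
The third differences are constant (-12).
-54 − 12 = -66;  -137 − 66 = -203;  -281 − 203 = -484

-484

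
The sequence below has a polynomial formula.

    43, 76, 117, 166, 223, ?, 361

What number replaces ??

Using the first 5 terms:
D1: 33  41  49  57
D2: 8  8  8
Constant second difference = 8.
Extend forward: 57 + 8 = 65;  223 + 65 = 288

288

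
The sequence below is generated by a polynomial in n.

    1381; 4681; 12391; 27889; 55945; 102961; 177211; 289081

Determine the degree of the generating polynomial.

5

First differences: 3300, 7710, 15498, 28056, 47016, 74250, 111870
Second differences: 4410, 7788, 12558, 18960, 27234, 37620
Third differences: 3378, 4770, 6402, 8274, 10386
Fourth differences: 1392, 1632, 1872, 2112
Fifth differences: 240, 240, 240
The fifth differences are constant, so the polynomial has degree 5.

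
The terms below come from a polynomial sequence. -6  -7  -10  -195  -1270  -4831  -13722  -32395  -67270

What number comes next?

-127095

D1: -1, -3, -185, -1075, -3561, -8891, -18673, -34875
D2: -2, -182, -890, -2486, -5330, -9782, -16202
D3: -180, -708, -1596, -2844, -4452, -6420
D4: -528, -888, -1248, -1608, -1968
D5: -360, -360, -360, -360
The fifth differences are constant (-360).
-1968 − 360 = -2328;  -6420 − 2328 = -8748;  -16202 − 8748 = -24950;  -34875 − 24950 = -59825;  -67270 − 59825 = -127095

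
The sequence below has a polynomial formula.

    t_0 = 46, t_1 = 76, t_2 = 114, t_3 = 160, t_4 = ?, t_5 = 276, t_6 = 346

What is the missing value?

Using the first 4 terms:
First differences: 30, 38, 46
Second differences: 8, 8
Constant second difference = 8.
Extend forward: 46 + 8 = 54;  160 + 54 = 214

214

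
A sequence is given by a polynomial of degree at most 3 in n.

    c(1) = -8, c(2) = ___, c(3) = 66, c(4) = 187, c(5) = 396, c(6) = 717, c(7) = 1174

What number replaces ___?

9

Using the last 5 terms:
First differences: 121, 209, 321, 457
Second differences: 88, 112, 136
Third differences: 24, 24
Constant third difference = 24.
Extend backward: 88 − 24 = 64;  121 − 64 = 57;  66 − 57 = 9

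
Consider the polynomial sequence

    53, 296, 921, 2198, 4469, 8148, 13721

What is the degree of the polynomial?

4

Δ: 243, 625, 1277, 2271, 3679, 5573
Δ²: 382, 652, 994, 1408, 1894
Δ³: 270, 342, 414, 486
Δ⁴: 72, 72, 72
The fourth differences are constant, so the polynomial has degree 4.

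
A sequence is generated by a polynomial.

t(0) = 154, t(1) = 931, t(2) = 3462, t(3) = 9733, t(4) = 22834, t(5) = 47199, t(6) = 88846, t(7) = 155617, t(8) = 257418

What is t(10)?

617494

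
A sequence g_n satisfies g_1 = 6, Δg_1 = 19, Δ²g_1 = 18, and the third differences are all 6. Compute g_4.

123

Build the table forward from the leading diagonal:
Δ³: 6  6  6  6
Δ²: 18  24  30  36
Δ: 19  37  61  91
g: 6  25  62  123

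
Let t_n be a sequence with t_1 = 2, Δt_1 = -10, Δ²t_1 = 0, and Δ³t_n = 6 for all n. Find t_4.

Build the table forward from the leading diagonal:
D3: 6, 6, 6, 6
D2: 0, 6, 12, 18
D1: -10, -10, -4, 8
t: 2, -8, -18, -22

-22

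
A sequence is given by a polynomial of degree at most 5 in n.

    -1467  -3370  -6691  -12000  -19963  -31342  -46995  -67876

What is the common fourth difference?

-96

First differences: -1903, -3321, -5309, -7963, -11379, -15653, -20881
Second differences: -1418, -1988, -2654, -3416, -4274, -5228
Third differences: -570, -666, -762, -858, -954
Fourth differences: -96, -96, -96, -96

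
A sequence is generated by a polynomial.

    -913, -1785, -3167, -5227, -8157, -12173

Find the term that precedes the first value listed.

-407

Δ: -872, -1382, -2060, -2930, -4016
Δ²: -510, -678, -870, -1086
Δ³: -168, -192, -216
Δ⁴: -24, -24
The fourth differences are constant at -24.
Work back: -168 + 24 = -144;  -510 + 144 = -366;  -872 + 366 = -506;  -913 + 506 = -407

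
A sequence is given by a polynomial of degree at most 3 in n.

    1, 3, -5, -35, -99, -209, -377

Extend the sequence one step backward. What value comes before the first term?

1

D1: 2  -8  -30  -64  -110  -168
D2: -10  -22  -34  -46  -58
D3: -12  -12  -12  -12
The third differences are constant at -12.
Work back: -10 + 12 = 2;  2 − 2 = 0;  1 + 0 = 1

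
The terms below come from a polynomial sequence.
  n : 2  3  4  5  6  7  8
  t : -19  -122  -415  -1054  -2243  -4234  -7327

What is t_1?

First differences: -103  -293  -639  -1189  -1991  -3093
Second differences: -190  -346  -550  -802  -1102
Third differences: -156  -204  -252  -300
Fourth differences: -48  -48  -48
The fourth differences are constant at -48.
Work back: -156 + 48 = -108;  -190 + 108 = -82;  -103 + 82 = -21;  -19 + 21 = 2

2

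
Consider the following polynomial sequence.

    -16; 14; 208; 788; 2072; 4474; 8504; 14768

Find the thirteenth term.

First differences: 30, 194, 580, 1284, 2402, 4030, 6264
Second differences: 164, 386, 704, 1118, 1628, 2234
Third differences: 222, 318, 414, 510, 606
Fourth differences: 96, 96, 96, 96
Constant fourth difference = 96, so extend:
606 + 96 = 702;  2234 + 702 = 2936;  6264 + 2936 = 9200;  14768 + 9200 = 23968
702 + 96 = 798;  2936 + 798 = 3734;  9200 + 3734 = 12934;  23968 + 12934 = 36902
798 + 96 = 894;  3734 + 894 = 4628;  12934 + 4628 = 17562;  36902 + 17562 = 54464
894 + 96 = 990;  4628 + 990 = 5618;  17562 + 5618 = 23180;  54464 + 23180 = 77644
990 + 96 = 1086;  5618 + 1086 = 6704;  23180 + 6704 = 29884;  77644 + 29884 = 107528

107528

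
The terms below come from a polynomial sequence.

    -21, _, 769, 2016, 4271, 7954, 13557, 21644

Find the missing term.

182

Using the last 6 terms:
D1: 1247  2255  3683  5603  8087
D2: 1008  1428  1920  2484
D3: 420  492  564
D4: 72  72
Constant fourth difference = 72.
Extend backward: 420 − 72 = 348;  1008 − 348 = 660;  1247 − 660 = 587;  769 − 587 = 182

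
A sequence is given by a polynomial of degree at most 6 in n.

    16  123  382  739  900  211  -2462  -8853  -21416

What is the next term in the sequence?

-43445

Δ: 107, 259, 357, 161, -689, -2673, -6391, -12563
Δ²: 152, 98, -196, -850, -1984, -3718, -6172
Δ³: -54, -294, -654, -1134, -1734, -2454
Δ⁴: -240, -360, -480, -600, -720
Δ⁵: -120, -120, -120, -120
Constant fifth difference = -120, so extend:
-720 − 120 = -840;  -2454 − 840 = -3294;  -6172 − 3294 = -9466;  -12563 − 9466 = -22029;  -21416 − 22029 = -43445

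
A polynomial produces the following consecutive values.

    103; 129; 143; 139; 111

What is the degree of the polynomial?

3

Δ: 26, 14, -4, -28
Δ²: -12, -18, -24
Δ³: -6, -6
The third differences are constant, so the polynomial has degree 3.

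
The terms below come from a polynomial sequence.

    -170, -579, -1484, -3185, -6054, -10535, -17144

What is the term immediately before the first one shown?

-29

D1: -409, -905, -1701, -2869, -4481, -6609
D2: -496, -796, -1168, -1612, -2128
D3: -300, -372, -444, -516
D4: -72, -72, -72
The fourth differences are constant at -72.
Work back: -300 + 72 = -228;  -496 + 228 = -268;  -409 + 268 = -141;  -170 + 141 = -29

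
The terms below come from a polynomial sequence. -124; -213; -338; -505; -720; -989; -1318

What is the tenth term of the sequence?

-2725

First differences: -89 , -125 , -167 , -215 , -269 , -329
Second differences: -36 , -42 , -48 , -54 , -60
Third differences: -6 , -6 , -6 , -6
Third differences constant at -6.
-60 − 6 = -66;  -329 − 66 = -395;  -1318 − 395 = -1713
-66 − 6 = -72;  -395 − 72 = -467;  -1713 − 467 = -2180
-72 − 6 = -78;  -467 − 78 = -545;  -2180 − 545 = -2725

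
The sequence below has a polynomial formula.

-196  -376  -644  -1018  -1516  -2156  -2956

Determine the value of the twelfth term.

-9986

Δ: -180, -268, -374, -498, -640, -800
Δ²: -88, -106, -124, -142, -160
Δ³: -18, -18, -18, -18
The third differences are constant (-18).
-160 − 18 = -178;  -800 − 178 = -978;  -2956 − 978 = -3934
-178 − 18 = -196;  -978 − 196 = -1174;  -3934 − 1174 = -5108
-196 − 18 = -214;  -1174 − 214 = -1388;  -5108 − 1388 = -6496
-214 − 18 = -232;  -1388 − 232 = -1620;  -6496 − 1620 = -8116
-232 − 18 = -250;  -1620 − 250 = -1870;  -8116 − 1870 = -9986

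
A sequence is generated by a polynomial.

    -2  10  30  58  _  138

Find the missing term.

Using the first 4 terms:
First differences: 12  20  28
Second differences: 8  8
Constant second difference = 8.
Extend forward: 28 + 8 = 36;  58 + 36 = 94

94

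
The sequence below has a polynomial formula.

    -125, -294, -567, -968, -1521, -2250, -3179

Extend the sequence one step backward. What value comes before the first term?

-36

D1: -169  -273  -401  -553  -729  -929
D2: -104  -128  -152  -176  -200
D3: -24  -24  -24  -24
The third differences are constant at -24.
Work back: -104 + 24 = -80;  -169 + 80 = -89;  -125 + 89 = -36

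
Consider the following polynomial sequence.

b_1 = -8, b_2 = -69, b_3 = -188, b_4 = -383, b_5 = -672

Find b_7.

-1604

First differences: -61 , -119 , -195 , -289
Second differences: -58 , -76 , -94
Third differences: -18 , -18
Constant third difference = -18, so extend:
-94 − 18 = -112;  -289 − 112 = -401;  -672 − 401 = -1073
-112 − 18 = -130;  -401 − 130 = -531;  -1073 − 531 = -1604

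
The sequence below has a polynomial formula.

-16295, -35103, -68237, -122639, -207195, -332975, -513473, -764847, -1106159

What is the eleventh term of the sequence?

-18808  -33134  -54402  -84556  -125780  -180498  -251374  -341312
-14326  -21268  -30154  -41224  -54718  -70876  -89938
-6942  -8886  -11070  -13494  -16158  -19062
-1944  -2184  -2424  -2664  -2904
-240  -240  -240  -240
Fifth differences constant at -240.
-2904 − 240 = -3144;  -19062 − 3144 = -22206;  -89938 − 22206 = -112144;  -341312 − 112144 = -453456;  -1106159 − 453456 = -1559615
-3144 − 240 = -3384;  -22206 − 3384 = -25590;  -112144 − 25590 = -137734;  -453456 − 137734 = -591190;  -1559615 − 591190 = -2150805

-2150805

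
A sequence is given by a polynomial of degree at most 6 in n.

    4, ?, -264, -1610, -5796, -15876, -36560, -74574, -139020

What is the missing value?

Using the last 7 terms:
First differences: -1346, -4186, -10080, -20684, -38014, -64446
Second differences: -2840, -5894, -10604, -17330, -26432
Third differences: -3054, -4710, -6726, -9102
Fourth differences: -1656, -2016, -2376
Fifth differences: -360, -360
Constant fifth difference = -360.
Extend backward: -1656 + 360 = -1296;  -3054 + 1296 = -1758;  -2840 + 1758 = -1082;  -1346 + 1082 = -264;  -264 + 264 = 0

0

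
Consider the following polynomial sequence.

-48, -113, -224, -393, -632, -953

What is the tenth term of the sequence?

-3297

D1: -65, -111, -169, -239, -321
D2: -46, -58, -70, -82
D3: -12, -12, -12
The third differences are constant (-12).
-82 − 12 = -94;  -321 − 94 = -415;  -953 − 415 = -1368
-94 − 12 = -106;  -415 − 106 = -521;  -1368 − 521 = -1889
-106 − 12 = -118;  -521 − 118 = -639;  -1889 − 639 = -2528
-118 − 12 = -130;  -639 − 130 = -769;  -2528 − 769 = -3297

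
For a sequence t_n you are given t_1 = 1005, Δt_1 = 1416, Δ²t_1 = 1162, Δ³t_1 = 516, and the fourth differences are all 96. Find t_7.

38691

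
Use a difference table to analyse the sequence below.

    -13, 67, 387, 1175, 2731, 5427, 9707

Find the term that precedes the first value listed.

-9

Δ: 80  320  788  1556  2696  4280
Δ²: 240  468  768  1140  1584
Δ³: 228  300  372  444
Δ⁴: 72  72  72
The fourth differences are constant at 72.
Work back: 228 − 72 = 156;  240 − 156 = 84;  80 − 84 = -4;  -13 + 4 = -9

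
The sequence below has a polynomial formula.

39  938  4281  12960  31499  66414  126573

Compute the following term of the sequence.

223556

899 , 3343 , 8679 , 18539 , 34915 , 60159
2444 , 5336 , 9860 , 16376 , 25244
2892 , 4524 , 6516 , 8868
1632 , 1992 , 2352
360 , 360
The fifth differences are constant (360).
2352 + 360 = 2712;  8868 + 2712 = 11580;  25244 + 11580 = 36824;  60159 + 36824 = 96983;  126573 + 96983 = 223556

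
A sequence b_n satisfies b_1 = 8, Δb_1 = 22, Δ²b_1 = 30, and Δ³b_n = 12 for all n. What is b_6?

538

Build the table forward from the leading diagonal:
D3: 12, 12, 12, 12, 12, 12
D2: 30, 42, 54, 66, 78, 90
D1: 22, 52, 94, 148, 214, 292
b: 8, 30, 82, 176, 324, 538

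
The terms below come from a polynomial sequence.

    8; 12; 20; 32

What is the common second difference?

4

D1: 4, 8, 12
D2: 4, 4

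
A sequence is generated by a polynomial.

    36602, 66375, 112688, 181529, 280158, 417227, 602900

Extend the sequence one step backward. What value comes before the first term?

18533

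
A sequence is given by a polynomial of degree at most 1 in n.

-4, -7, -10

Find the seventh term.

Δ: -3, -3
The first differences are constant (-3).
-10 − 3 = -13
-13 − 3 = -16
-16 − 3 = -19
-19 − 3 = -22

-22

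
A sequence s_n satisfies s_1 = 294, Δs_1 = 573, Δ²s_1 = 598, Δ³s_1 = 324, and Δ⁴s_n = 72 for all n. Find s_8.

30723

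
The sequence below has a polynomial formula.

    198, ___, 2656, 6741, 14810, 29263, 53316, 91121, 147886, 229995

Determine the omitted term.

851

Using the last 8 terms:
First differences: 4085, 8069, 14453, 24053, 37805, 56765, 82109
Second differences: 3984, 6384, 9600, 13752, 18960, 25344
Third differences: 2400, 3216, 4152, 5208, 6384
Fourth differences: 816, 936, 1056, 1176
Fifth differences: 120, 120, 120
Constant fifth difference = 120.
Extend backward: 816 − 120 = 696;  2400 − 696 = 1704;  3984 − 1704 = 2280;  4085 − 2280 = 1805;  2656 − 1805 = 851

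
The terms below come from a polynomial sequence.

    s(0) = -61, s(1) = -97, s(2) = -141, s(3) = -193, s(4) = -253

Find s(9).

D1: -36, -44, -52, -60
D2: -8, -8, -8
Second differences constant at -8.
-60 − 8 = -68;  -253 − 68 = -321
-68 − 8 = -76;  -321 − 76 = -397
-76 − 8 = -84;  -397 − 84 = -481
-84 − 8 = -92;  -481 − 92 = -573
-92 − 8 = -100;  -573 − 100 = -673

-673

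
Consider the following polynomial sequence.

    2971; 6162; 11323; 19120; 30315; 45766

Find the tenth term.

D1: 3191 , 5161 , 7797 , 11195 , 15451
D2: 1970 , 2636 , 3398 , 4256
D3: 666 , 762 , 858
D4: 96 , 96
Fourth differences constant at 96.
858 + 96 = 954;  4256 + 954 = 5210;  15451 + 5210 = 20661;  45766 + 20661 = 66427
954 + 96 = 1050;  5210 + 1050 = 6260;  20661 + 6260 = 26921;  66427 + 26921 = 93348
1050 + 96 = 1146;  6260 + 1146 = 7406;  26921 + 7406 = 34327;  93348 + 34327 = 127675
1146 + 96 = 1242;  7406 + 1242 = 8648;  34327 + 8648 = 42975;  127675 + 42975 = 170650

170650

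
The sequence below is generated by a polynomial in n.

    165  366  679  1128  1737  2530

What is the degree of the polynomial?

3

Δ: 201, 313, 449, 609, 793
Δ²: 112, 136, 160, 184
Δ³: 24, 24, 24
The third differences are constant, so the polynomial has degree 3.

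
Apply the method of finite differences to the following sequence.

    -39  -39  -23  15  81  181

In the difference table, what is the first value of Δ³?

Δ: 0, 16, 38, 66, 100
Δ²: 16, 22, 28, 34
Δ³: 6, 6, 6

6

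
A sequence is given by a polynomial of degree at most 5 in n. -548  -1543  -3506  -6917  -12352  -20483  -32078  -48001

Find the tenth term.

-96767

First differences: -995  -1963  -3411  -5435  -8131  -11595  -15923
Second differences: -968  -1448  -2024  -2696  -3464  -4328
Third differences: -480  -576  -672  -768  -864
Fourth differences: -96  -96  -96  -96
The fourth differences are constant (-96).
-864 − 96 = -960;  -4328 − 960 = -5288;  -15923 − 5288 = -21211;  -48001 − 21211 = -69212
-960 − 96 = -1056;  -5288 − 1056 = -6344;  -21211 − 6344 = -27555;  -69212 − 27555 = -96767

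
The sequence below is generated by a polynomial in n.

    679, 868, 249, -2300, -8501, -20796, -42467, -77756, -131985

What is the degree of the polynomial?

First differences: 189, -619, -2549, -6201, -12295, -21671, -35289, -54229
Second differences: -808, -1930, -3652, -6094, -9376, -13618, -18940
Third differences: -1122, -1722, -2442, -3282, -4242, -5322
Fourth differences: -600, -720, -840, -960, -1080
Fifth differences: -120, -120, -120, -120
The fifth differences are constant, so the polynomial has degree 5.

5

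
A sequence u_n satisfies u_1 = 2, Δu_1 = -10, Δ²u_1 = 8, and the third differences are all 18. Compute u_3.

-10

Build the table forward from the leading diagonal:
Third differences: 18, 18, 18
Second differences: 8, 26, 44
First differences: -10, -2, 24
u: 2, -8, -10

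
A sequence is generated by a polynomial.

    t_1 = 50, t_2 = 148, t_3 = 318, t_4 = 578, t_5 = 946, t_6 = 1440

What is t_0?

6

Δ: 98, 170, 260, 368, 494
Δ²: 72, 90, 108, 126
Δ³: 18, 18, 18
The third differences are constant at 18.
Work back: 72 − 18 = 54;  98 − 54 = 44;  50 − 44 = 6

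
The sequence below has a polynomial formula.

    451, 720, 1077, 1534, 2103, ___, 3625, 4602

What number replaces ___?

2796

Using the first 5 terms:
First differences: 269  357  457  569
Second differences: 88  100  112
Third differences: 12  12
Constant third difference = 12.
Extend forward: 112 + 12 = 124;  569 + 124 = 693;  2103 + 693 = 2796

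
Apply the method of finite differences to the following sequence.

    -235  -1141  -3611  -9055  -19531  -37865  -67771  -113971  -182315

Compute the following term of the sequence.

D1: -906  -2470  -5444  -10476  -18334  -29906  -46200  -68344
D2: -1564  -2974  -5032  -7858  -11572  -16294  -22144
D3: -1410  -2058  -2826  -3714  -4722  -5850
D4: -648  -768  -888  -1008  -1128
D5: -120  -120  -120  -120
Constant fifth difference = -120, so extend:
-1128 − 120 = -1248;  -5850 − 1248 = -7098;  -22144 − 7098 = -29242;  -68344 − 29242 = -97586;  -182315 − 97586 = -279901

-279901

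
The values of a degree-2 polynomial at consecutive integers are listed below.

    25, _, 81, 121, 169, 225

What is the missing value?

49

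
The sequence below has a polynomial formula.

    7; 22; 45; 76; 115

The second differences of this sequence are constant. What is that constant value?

8

D1: 15, 23, 31, 39
D2: 8, 8, 8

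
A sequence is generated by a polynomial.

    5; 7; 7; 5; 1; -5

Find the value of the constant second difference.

-2

D1: 2, 0, -2, -4, -6
D2: -2, -2, -2, -2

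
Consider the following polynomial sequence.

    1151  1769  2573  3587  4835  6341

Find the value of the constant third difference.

24

Δ: 618, 804, 1014, 1248, 1506
Δ²: 186, 210, 234, 258
Δ³: 24, 24, 24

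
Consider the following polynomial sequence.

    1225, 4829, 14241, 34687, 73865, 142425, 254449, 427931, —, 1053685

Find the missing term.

Using the first 8 terms:
3604, 9412, 20446, 39178, 68560, 112024, 173482
5808, 11034, 18732, 29382, 43464, 61458
5226, 7698, 10650, 14082, 17994
2472, 2952, 3432, 3912
480, 480, 480
Constant fifth difference = 480.
Extend forward: 3912 + 480 = 4392;  17994 + 4392 = 22386;  61458 + 22386 = 83844;  173482 + 83844 = 257326;  427931 + 257326 = 685257

685257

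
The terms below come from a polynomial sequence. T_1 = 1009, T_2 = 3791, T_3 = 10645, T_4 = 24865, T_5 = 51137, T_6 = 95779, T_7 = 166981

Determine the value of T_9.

432625

D1: 2782, 6854, 14220, 26272, 44642, 71202
D2: 4072, 7366, 12052, 18370, 26560
D3: 3294, 4686, 6318, 8190
D4: 1392, 1632, 1872
D5: 240, 240
Fifth differences constant at 240.
1872 + 240 = 2112;  8190 + 2112 = 10302;  26560 + 10302 = 36862;  71202 + 36862 = 108064;  166981 + 108064 = 275045
2112 + 240 = 2352;  10302 + 2352 = 12654;  36862 + 12654 = 49516;  108064 + 49516 = 157580;  275045 + 157580 = 432625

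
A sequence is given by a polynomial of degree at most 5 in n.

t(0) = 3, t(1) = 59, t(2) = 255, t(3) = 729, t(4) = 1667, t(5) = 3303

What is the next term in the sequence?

5919

56, 196, 474, 938, 1636
140, 278, 464, 698
138, 186, 234
48, 48
Constant fourth difference = 48, so extend:
234 + 48 = 282;  698 + 282 = 980;  1636 + 980 = 2616;  3303 + 2616 = 5919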